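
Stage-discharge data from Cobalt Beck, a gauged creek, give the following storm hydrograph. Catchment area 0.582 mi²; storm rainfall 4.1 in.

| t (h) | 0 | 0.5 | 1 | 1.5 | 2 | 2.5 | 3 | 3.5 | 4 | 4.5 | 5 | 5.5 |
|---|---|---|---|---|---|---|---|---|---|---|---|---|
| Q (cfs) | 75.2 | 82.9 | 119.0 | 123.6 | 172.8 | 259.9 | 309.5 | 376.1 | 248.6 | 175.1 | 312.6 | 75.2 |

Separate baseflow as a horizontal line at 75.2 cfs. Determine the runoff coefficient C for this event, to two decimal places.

ΣQ_DR = 1428 cfs; V = ΣQ_DR·Δt = 2.571 × 10^6 ft³.
Runoff depth d = V / A = 1.901 in.
C = d / P = 1.901 / 4.1 = 0.46.

C ≈ 0.46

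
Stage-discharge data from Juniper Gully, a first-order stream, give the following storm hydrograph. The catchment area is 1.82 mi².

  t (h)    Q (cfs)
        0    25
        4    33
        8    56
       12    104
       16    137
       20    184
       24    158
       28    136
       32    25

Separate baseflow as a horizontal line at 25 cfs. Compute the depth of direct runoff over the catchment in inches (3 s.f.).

Direct runoff: 0.0, 8.0, 31.0, 79.0, 112.0, 159.0, 133.0, 111.0, 0.0 cfs; ΣQ_DR = 633.0 cfs.
V = ΣQ_DR · Δt = 633.0 × 14400 s = 9.115 × 10^6 ft³.
Over A = 1.82 mi², depth = V / A = 2.16 in.

d ≈ 2.16 in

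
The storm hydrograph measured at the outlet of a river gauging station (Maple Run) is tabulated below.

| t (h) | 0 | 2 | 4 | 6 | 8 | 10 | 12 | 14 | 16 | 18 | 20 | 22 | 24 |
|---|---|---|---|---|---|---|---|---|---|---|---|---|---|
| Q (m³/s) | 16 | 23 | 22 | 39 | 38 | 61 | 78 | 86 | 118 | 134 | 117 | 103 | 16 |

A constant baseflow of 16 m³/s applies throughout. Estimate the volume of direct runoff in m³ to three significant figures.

V ≈ 4.63 × 10^6 m³

Direct-runoff ordinates (Q − Q_b): 0.0, 7.0, 6.0, 23.0, 22.0, 45.0, 62.0, 70.0, 102.0, 118.0, 101.0, 87.0, 0.0 m³/s.
ΣQ_DR = 643.0 m³/s.
With Δt = 2 h = 7200 s, V = ΣQ_DR · Δt = 643.0 × 7200 = 4.63 × 10^6 m³.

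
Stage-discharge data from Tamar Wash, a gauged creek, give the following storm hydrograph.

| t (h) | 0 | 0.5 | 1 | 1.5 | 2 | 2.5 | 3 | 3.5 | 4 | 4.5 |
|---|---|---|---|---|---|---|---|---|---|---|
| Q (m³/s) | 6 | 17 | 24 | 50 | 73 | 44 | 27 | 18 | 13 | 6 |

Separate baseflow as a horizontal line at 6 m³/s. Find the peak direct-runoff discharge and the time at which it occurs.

Subtracting baseflow gives direct-runoff ordinates: 0.0, 11.0, 18.0, 44.0, 67.0, 38.0, 21.0, 12.0, 7.0, 0.0 m³/s.
The maximum is 67.0 m³/s, occurring at the reading for t = 2 h.

Q_p = 67.0 m³/s at t = 2 h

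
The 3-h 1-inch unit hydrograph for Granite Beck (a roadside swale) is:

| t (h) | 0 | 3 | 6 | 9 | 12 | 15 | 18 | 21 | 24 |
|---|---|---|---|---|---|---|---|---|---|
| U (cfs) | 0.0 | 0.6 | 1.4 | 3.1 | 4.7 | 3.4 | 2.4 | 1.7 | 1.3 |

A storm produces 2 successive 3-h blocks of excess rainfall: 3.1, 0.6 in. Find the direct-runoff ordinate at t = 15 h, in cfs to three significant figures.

Q ≈ 13.4 cfs

By discrete convolution, Q_j = Σ (P_i / 1 in) · U_{j−i}.
At t = 15 h (j=5): Q = (3.1/1)·3.4 + (0.6/1)·4.7 = 13.4 cfs.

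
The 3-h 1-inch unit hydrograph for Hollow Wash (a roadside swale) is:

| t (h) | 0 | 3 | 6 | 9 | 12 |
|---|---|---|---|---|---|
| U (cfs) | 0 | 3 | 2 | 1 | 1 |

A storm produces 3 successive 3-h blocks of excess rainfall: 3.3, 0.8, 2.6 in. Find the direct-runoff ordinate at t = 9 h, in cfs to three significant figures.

By discrete convolution, Q_j = Σ (P_i / 1 in) · U_{j−i}.
At t = 9 h (j=3): Q = (3.3/1)·1 + (0.8/1)·2 + (2.6/1)·3 = 12.7 cfs.

Q ≈ 12.7 cfs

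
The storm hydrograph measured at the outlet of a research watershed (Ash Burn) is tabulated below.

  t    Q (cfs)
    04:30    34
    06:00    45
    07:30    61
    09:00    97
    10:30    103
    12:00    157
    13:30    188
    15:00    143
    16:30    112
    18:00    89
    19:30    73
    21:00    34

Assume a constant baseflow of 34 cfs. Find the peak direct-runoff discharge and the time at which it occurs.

Subtracting baseflow gives direct-runoff ordinates: 0.0, 11.0, 27.0, 63.0, 69.0, 123.0, 154.0, 109.0, 78.0, 55.0, 39.0, 0.0 cfs.
The maximum is 154.0 cfs, occurring at the reading for t = 13:30.

Q_p = 154.0 cfs at t = 13:30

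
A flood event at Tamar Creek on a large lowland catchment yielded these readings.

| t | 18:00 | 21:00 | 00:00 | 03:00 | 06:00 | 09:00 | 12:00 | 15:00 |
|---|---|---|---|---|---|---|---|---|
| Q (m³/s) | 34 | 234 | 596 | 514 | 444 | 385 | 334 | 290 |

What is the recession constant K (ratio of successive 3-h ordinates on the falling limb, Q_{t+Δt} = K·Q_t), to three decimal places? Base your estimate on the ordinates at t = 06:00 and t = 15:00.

K ≈ 0.868

Using the recession-limb readings at t = 06:00 and t = 15:00: Q falls from 444 to 290 m³/s over 3 intervals.
K = (Q₂/Q₁)^(1/3) = (290/444)^(1/3) = 0.868.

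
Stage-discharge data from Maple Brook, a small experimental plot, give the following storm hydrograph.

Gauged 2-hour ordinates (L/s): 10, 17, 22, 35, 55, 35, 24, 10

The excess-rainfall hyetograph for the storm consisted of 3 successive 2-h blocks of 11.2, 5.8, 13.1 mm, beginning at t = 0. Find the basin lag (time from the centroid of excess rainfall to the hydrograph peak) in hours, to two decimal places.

t_L ≈ 4.87 h

Centroid of excess rainfall: t_c = Σ P_i·t̄_i / ΣP_i = 3.1262 h (block centres at 1, 3, 5 h).
Hydrograph peak occurs at t = 8 h, so basin lag t_L = 8 − 3.1262 = 4.87 h.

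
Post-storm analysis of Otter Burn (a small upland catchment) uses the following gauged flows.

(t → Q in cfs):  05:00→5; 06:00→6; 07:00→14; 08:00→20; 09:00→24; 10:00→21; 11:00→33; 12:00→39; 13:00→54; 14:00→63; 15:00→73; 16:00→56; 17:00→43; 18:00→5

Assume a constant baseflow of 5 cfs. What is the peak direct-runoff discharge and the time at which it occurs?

Subtracting baseflow gives direct-runoff ordinates: 0.0, 1.0, 9.0, 15.0, 19.0, 16.0, 28.0, 34.0, 49.0, 58.0, 68.0, 51.0, 38.0, 0.0 cfs.
The maximum is 68.0 cfs, occurring at the reading for t = 15:00.

Q_p = 68.0 cfs at t = 15:00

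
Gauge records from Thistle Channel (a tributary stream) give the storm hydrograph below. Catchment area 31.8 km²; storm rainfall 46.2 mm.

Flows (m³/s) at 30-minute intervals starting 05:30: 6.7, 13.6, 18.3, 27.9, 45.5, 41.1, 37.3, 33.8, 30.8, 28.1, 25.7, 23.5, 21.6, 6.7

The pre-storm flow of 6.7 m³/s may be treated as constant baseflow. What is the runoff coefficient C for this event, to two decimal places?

ΣQ_DR = 266.8 m³/s; V = ΣQ_DR·Δt = 4.802 × 10^5 m³.
Runoff depth d = V / A = 15.10 mm.
C = d / P = 15.10 / 46.2 = 0.33.

C ≈ 0.33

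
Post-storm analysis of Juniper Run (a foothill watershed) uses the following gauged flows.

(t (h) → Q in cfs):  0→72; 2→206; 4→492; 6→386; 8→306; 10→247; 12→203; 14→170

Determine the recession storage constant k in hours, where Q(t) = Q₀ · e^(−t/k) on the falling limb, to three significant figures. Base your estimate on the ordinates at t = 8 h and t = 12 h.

k ≈ 9.75 h

On the falling limb, Q drops from 306 to 203 cfs between t = 8 h and t = 12 h (Δt = 4 h).
k = −Δt / ln(Q₂/Q₁) = −4 / ln(203/306) = 9.75 h.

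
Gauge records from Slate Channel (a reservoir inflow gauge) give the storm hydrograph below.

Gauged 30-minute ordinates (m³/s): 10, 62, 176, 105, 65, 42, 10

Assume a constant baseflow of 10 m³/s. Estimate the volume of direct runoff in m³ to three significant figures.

Direct-runoff ordinates (Q − Q_b): 0.0, 52.0, 166.0, 95.0, 55.0, 32.0, 0.0 m³/s.
ΣQ_DR = 400.0 m³/s.
With Δt = 0.5 h = 1800 s, V = ΣQ_DR · Δt = 400.0 × 1800 = 7.20 × 10^5 m³.

V ≈ 7.20 × 10^5 m³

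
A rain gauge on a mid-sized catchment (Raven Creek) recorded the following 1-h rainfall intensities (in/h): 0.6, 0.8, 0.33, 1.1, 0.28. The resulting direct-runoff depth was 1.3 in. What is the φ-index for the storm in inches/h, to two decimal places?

φ ≈ 0.40 in/h

Only the 3 blocks with intensity above φ contribute runoff: 0.6, 0.8, 1.1 in/h.
Σ(I−φ)·Δt = d  ⇒  (0.6+0.8+1.1 − 3φ)·1 = 1.3
φ = (2.500 − 1.3/1) / 3 = 0.40 in/h.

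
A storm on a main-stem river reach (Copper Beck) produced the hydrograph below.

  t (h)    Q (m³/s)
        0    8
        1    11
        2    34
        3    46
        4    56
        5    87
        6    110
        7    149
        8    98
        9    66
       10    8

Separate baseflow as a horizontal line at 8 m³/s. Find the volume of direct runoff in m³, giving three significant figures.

V ≈ 2.11 × 10^6 m³

Direct-runoff ordinates (Q − Q_b): 0.0, 3.0, 26.0, 38.0, 48.0, 79.0, 102.0, 141.0, 90.0, 58.0, 0.0 m³/s.
ΣQ_DR = 585.0 m³/s.
With Δt = 1 h = 3600 s, V = ΣQ_DR · Δt = 585.0 × 3600 = 2.11 × 10^6 m³.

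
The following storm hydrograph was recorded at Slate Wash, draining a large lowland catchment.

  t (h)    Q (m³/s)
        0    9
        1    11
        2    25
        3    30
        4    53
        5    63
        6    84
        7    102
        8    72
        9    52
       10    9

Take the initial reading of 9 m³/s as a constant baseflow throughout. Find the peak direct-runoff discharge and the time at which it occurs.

Subtracting baseflow gives direct-runoff ordinates: 0.0, 2.0, 16.0, 21.0, 44.0, 54.0, 75.0, 93.0, 63.0, 43.0, 0.0 m³/s.
The maximum is 93.0 m³/s, occurring at the reading for t = 7 h.

Q_p = 93.0 m³/s at t = 7 h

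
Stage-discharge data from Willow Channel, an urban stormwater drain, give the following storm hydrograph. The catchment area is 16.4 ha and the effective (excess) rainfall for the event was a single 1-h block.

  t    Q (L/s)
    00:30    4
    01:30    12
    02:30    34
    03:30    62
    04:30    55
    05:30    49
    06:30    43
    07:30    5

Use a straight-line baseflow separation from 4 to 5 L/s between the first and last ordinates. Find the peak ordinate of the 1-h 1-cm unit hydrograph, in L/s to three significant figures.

U_p ≈ 115 L/s

Direct runoff: 0.00, 7.86, 29.71, 57.57, 50.43, 44.29, 38.14, 0.00 L/s; ΣQ_DR = 228.0 L/s, peak = 57.57 L/s.
Runoff depth d = ΣQ_DR·Δt / A = 228.0 × 3600 / (16.4 ha) = 5.005 mm.
The 1-cm UH is the DRH scaled by (10 mm)/d, so U_p = 57.57 × 10/5.005 = 115 L/s.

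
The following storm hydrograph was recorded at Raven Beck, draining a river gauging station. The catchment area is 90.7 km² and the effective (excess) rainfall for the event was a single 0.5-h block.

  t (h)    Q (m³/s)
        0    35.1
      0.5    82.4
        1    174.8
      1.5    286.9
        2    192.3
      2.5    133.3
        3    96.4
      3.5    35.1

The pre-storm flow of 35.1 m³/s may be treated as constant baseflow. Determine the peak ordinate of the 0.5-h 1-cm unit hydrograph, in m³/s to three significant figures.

Direct runoff: 0.0, 47.3, 139.7, 251.8, 157.2, 98.2, 61.3, 0.0 m³/s; ΣQ_DR = 755.5 m³/s, peak = 251.8 m³/s.
Runoff depth d = ΣQ_DR·Δt / A = 755.5 × 1800 / (90.7 km²) = 14.99 mm.
The 1-cm UH is the DRH scaled by (10 mm)/d, so U_p = 251.8 × 10/14.99 = 168 m³/s.

U_p ≈ 168 m³/s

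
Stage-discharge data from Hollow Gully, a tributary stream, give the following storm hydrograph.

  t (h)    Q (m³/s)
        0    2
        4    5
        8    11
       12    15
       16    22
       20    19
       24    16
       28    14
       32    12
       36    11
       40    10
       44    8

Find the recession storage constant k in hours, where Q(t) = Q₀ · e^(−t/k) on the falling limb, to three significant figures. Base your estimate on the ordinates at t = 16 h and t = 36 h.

On the falling limb, Q drops from 22 to 11 m³/s between t = 16 h and t = 36 h (Δt = 20 h).
k = −Δt / ln(Q₂/Q₁) = −20 / ln(11/22) = 28.9 h.

k ≈ 28.9 h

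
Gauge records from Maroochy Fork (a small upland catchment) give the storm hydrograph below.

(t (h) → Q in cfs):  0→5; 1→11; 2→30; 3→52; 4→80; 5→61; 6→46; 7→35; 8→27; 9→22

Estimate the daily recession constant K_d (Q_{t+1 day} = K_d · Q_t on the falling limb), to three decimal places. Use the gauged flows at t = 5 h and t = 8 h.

Between t = 5 h and t = 8 h the flow falls from 61 to 27 cfs over 3×1 h = 3 h.
Per-interval ratio K = (27/61)^(1/3) = 0.7621; K_d = K^(24/1) = 0.001.

K_d ≈ 0.001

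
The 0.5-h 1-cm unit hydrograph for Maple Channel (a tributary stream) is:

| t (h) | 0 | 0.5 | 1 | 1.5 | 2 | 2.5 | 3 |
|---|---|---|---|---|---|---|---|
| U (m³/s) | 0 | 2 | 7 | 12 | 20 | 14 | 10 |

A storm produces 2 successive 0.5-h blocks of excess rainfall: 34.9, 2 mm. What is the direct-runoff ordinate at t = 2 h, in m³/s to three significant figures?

By discrete convolution, Q_j = Σ (P_i / 10 mm) · U_{j−i}.
At t = 2 h (j=4): Q = (34.9/10)·20 + (2/10)·12 = 72.2 m³/s.

Q ≈ 72.2 m³/s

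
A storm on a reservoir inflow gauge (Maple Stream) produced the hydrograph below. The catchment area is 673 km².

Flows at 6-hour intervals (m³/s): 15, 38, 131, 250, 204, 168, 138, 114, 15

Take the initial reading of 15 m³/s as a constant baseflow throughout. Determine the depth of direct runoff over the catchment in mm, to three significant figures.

Direct runoff: 0.0, 23.0, 116.0, 235.0, 189.0, 153.0, 123.0, 99.0, 0.0 m³/s; ΣQ_DR = 938.0 m³/s.
V = ΣQ_DR · Δt = 938.0 × 21600 s = 2.026 × 10^7 m³.
Over A = 673 km², depth = V / A = 30.1 mm.

d ≈ 30.1 mm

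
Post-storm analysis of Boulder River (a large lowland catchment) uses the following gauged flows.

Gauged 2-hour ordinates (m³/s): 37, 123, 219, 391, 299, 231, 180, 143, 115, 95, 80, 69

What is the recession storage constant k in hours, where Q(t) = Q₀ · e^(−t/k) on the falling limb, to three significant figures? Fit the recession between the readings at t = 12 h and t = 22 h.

k ≈ 10.4 h

On the falling limb, Q drops from 180 to 69 m³/s between t = 12 h and t = 22 h (Δt = 10 h).
k = −Δt / ln(Q₂/Q₁) = −10 / ln(69/180) = 10.4 h.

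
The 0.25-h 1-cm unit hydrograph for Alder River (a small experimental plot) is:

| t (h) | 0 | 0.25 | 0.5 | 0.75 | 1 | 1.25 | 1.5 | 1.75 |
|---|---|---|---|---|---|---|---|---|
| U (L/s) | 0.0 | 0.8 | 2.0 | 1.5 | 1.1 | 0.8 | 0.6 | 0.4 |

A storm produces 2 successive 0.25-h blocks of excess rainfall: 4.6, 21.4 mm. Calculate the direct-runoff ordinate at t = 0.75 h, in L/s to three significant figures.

Q ≈ 4.97 L/s

By discrete convolution, Q_j = Σ (P_i / 10 mm) · U_{j−i}.
At t = 0.75 h (j=3): Q = (4.6/10)·1.5 + (21.4/10)·2.0 = 4.97 L/s.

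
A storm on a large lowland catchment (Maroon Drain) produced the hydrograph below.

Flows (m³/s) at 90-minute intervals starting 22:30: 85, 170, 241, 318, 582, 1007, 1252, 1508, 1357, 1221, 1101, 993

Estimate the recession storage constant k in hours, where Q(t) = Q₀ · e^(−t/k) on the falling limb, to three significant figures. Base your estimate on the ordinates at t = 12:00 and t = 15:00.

On the falling limb, Q drops from 1221 to 993 m³/s between t = 12:00 and t = 15:00 (Δt = 3 h).
k = −Δt / ln(Q₂/Q₁) = −3 / ln(993/1221) = 14.5 h.

k ≈ 14.5 h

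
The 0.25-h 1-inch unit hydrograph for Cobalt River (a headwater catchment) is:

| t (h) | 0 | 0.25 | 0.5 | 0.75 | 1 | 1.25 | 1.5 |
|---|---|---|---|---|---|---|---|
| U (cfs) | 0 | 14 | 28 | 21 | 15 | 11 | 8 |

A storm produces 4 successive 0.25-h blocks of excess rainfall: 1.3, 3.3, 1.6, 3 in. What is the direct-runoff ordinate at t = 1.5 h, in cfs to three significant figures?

Q ≈ 134 cfs

By discrete convolution, Q_j = Σ (P_i / 1 in) · U_{j−i}.
At t = 1.5 h (j=6): Q = (1.3/1)·8 + (3.3/1)·11 + (1.6/1)·15 + (3/1)·21 = 134 cfs.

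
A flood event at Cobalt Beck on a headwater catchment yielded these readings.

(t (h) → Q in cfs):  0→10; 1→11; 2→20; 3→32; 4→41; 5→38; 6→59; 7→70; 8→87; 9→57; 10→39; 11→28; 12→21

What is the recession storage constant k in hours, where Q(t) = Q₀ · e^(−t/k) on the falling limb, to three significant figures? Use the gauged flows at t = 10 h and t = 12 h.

On the falling limb, Q drops from 39 to 21 cfs between t = 10 h and t = 12 h (Δt = 2 h).
k = −Δt / ln(Q₂/Q₁) = −2 / ln(21/39) = 3.23 h.

k ≈ 3.23 h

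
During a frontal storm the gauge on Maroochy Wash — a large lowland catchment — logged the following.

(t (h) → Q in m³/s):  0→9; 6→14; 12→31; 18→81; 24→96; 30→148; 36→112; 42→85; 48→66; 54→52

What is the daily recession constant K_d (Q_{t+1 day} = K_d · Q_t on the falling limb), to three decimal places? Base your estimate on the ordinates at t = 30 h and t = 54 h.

Between t = 30 h and t = 54 h the flow falls from 148 to 52 m³/s over 4×6 h = 24 h.
Per-interval ratio K = (52/148)^(1/4) = 0.7699; K_d = K^(24/6) = 0.351.

K_d ≈ 0.351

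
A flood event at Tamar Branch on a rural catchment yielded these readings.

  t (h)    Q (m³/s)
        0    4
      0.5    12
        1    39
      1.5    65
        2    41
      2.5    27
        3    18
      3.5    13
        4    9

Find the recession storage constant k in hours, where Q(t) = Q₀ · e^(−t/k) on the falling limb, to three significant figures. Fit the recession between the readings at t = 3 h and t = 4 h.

k ≈ 1.44 h

On the falling limb, Q drops from 18 to 9 m³/s between t = 3 h and t = 4 h (Δt = 1 h).
k = −Δt / ln(Q₂/Q₁) = −1 / ln(9/18) = 1.44 h.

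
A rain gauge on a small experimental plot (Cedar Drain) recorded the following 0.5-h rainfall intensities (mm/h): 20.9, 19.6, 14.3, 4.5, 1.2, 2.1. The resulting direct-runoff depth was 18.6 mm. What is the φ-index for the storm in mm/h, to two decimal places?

Only the 3 blocks with intensity above φ contribute runoff: 20.9, 19.6, 14.3 mm/h.
Σ(I−φ)·Δt = d  ⇒  (20.9+19.6+14.3 − 3φ)·0.5 = 18.6
φ = (54.80 − 18.6/0.5) / 3 = 5.87 mm/h.

φ ≈ 5.87 mm/h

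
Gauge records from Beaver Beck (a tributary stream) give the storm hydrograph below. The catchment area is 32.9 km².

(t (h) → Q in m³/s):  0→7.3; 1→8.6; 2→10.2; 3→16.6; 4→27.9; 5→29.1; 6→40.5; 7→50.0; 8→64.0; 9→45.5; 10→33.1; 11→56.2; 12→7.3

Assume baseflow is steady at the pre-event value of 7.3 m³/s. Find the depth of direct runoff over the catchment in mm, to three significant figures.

d ≈ 33.0 mm

Direct runoff: 0.0, 1.3, 2.9, 9.3, 20.6, 21.8, 33.2, 42.7, 56.7, 38.2, 25.8, 48.9, 0.0 m³/s; ΣQ_DR = 301.4 m³/s.
V = ΣQ_DR · Δt = 301.4 × 3600 s = 1.085 × 10^6 m³.
Over A = 32.9 km², depth = V / A = 33.0 mm.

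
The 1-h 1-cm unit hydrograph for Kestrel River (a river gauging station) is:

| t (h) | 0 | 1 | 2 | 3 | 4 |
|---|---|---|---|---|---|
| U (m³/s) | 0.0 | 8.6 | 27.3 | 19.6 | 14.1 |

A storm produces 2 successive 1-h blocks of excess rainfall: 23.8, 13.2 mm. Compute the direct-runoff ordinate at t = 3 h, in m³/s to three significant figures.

By discrete convolution, Q_j = Σ (P_i / 10 mm) · U_{j−i}.
At t = 3 h (j=3): Q = (23.8/10)·19.6 + (13.2/10)·27.3 = 82.7 m³/s.

Q ≈ 82.7 m³/s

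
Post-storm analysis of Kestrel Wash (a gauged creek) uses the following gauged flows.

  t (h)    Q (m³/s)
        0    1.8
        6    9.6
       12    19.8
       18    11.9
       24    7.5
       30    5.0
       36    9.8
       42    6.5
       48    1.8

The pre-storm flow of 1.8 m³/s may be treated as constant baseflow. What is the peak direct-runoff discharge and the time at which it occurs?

Q_p = 18.0 m³/s at t = 12 h

Subtracting baseflow gives direct-runoff ordinates: 0.0, 7.8, 18.0, 10.1, 5.7, 3.2, 8.0, 4.7, 0.0 m³/s.
The maximum is 18.0 m³/s, occurring at the reading for t = 12 h.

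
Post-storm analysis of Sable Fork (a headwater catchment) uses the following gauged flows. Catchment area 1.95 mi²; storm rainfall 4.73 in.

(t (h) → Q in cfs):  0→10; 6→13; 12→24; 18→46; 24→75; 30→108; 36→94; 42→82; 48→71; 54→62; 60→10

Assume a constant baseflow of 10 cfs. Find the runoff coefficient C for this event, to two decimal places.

C ≈ 0.49

ΣQ_DR = 485.0 cfs; V = ΣQ_DR·Δt = 1.048 × 10^7 ft³.
Runoff depth d = V / A = 2.312 in.
C = d / P = 2.312 / 4.73 = 0.49.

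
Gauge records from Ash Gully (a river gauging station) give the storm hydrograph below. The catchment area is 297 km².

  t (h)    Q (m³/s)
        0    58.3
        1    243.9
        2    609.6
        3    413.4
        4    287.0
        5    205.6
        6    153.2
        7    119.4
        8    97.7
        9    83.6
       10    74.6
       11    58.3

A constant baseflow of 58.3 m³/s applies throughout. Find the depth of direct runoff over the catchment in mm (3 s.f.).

d ≈ 20.7 mm

Direct runoff: 0.0, 185.6, 551.3, 355.1, 228.7, 147.3, 94.9, 61.1, 39.4, 25.3, 16.3, 0.0 m³/s; ΣQ_DR = 1705 m³/s.
V = ΣQ_DR · Δt = 1705 × 3600 s = 6.138 × 10^6 m³.
Over A = 297 km², depth = V / A = 20.7 mm.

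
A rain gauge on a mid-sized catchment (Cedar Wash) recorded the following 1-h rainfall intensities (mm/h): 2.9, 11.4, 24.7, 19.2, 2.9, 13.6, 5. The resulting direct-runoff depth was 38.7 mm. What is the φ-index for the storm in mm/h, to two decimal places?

φ ≈ 7.55 mm/h

Only the 4 blocks with intensity above φ contribute runoff: 11.4, 24.7, 19.2, 13.6 mm/h.
Σ(I−φ)·Δt = d  ⇒  (11.4+24.7+19.2+13.6 − 4φ)·1 = 38.7
φ = (68.90 − 38.7/1) / 4 = 7.55 mm/h.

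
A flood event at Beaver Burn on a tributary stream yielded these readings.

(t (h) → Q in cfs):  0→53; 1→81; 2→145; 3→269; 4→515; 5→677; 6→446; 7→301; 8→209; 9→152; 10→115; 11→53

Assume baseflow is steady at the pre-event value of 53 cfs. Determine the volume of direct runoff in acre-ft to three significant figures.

Direct-runoff ordinates (Q − Q_b): 0.0, 28.0, 92.0, 216.0, 462.0, 624.0, 393.0, 248.0, 156.0, 99.0, 62.0, 0.0 cfs.
ΣQ_DR = 2380 cfs.
With Δt = 1 h = 3600 s, V = ΣQ_DR · Δt = 2380 × 3600 = 8.57 × 10^6 ft³ = 197 acre-ft.

V ≈ 197 acre-ft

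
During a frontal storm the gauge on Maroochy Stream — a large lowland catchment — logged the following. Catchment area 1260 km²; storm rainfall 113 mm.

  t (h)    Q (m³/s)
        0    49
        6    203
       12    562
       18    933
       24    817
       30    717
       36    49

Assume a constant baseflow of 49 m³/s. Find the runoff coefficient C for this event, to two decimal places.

C ≈ 0.45

ΣQ_DR = 2987 m³/s; V = ΣQ_DR·Δt = 6.452 × 10^7 m³.
Runoff depth d = V / A = 51.21 mm.
C = d / P = 51.21 / 113 = 0.45.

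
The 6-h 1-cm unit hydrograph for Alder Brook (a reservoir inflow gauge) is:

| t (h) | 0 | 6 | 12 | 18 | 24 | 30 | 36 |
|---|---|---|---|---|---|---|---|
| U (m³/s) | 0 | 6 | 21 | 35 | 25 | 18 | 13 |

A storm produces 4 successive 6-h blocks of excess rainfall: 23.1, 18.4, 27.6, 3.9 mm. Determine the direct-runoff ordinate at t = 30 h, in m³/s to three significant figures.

Q ≈ 192 m³/s

By discrete convolution, Q_j = Σ (P_i / 10 mm) · U_{j−i}.
At t = 30 h (j=5): Q = (23.1/10)·18 + (18.4/10)·25 + (27.6/10)·35 + (3.9/10)·21 = 192 m³/s.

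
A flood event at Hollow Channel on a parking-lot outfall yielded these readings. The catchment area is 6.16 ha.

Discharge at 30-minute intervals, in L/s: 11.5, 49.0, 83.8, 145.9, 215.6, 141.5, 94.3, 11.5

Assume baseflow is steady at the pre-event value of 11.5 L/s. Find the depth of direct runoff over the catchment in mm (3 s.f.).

Direct runoff: 0.0, 37.5, 72.3, 134.4, 204.1, 130.0, 82.8, 0.0 L/s; ΣQ_DR = 661.1 L/s.
V = ΣQ_DR · Δt = 661.1 × 1800 s = 1.190 × 10^6 L.
Over A = 6.16 ha, depth = V / A = 19.3 mm.

d ≈ 19.3 mm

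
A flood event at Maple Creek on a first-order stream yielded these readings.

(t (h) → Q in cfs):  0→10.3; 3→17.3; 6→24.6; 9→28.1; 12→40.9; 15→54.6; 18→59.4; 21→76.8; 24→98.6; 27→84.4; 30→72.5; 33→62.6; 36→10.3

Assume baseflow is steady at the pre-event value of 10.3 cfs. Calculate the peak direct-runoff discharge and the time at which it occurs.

Subtracting baseflow gives direct-runoff ordinates: 0.0, 7.0, 14.3, 17.8, 30.6, 44.3, 49.1, 66.5, 88.3, 74.1, 62.2, 52.3, 0.0 cfs.
The maximum is 88.3 cfs, occurring at the reading for t = 24 h.

Q_p = 88.3 cfs at t = 24 h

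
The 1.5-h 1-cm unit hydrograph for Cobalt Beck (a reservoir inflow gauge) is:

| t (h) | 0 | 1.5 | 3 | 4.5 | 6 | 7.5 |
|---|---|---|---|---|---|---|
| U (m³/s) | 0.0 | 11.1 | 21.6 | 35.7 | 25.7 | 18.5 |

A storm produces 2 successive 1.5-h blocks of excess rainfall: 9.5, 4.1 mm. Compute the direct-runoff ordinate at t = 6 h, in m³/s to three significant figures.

By discrete convolution, Q_j = Σ (P_i / 10 mm) · U_{j−i}.
At t = 6 h (j=4): Q = (9.5/10)·25.7 + (4.1/10)·35.7 = 39.1 m³/s.

Q ≈ 39.1 m³/s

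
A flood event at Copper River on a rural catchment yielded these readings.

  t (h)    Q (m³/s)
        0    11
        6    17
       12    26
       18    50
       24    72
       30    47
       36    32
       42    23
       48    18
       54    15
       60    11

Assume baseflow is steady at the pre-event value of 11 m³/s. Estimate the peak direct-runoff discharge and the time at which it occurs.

Subtracting baseflow gives direct-runoff ordinates: 0.0, 6.0, 15.0, 39.0, 61.0, 36.0, 21.0, 12.0, 7.0, 4.0, 0.0 m³/s.
The maximum is 61.0 m³/s, occurring at the reading for t = 24 h.

Q_p = 61.0 m³/s at t = 24 h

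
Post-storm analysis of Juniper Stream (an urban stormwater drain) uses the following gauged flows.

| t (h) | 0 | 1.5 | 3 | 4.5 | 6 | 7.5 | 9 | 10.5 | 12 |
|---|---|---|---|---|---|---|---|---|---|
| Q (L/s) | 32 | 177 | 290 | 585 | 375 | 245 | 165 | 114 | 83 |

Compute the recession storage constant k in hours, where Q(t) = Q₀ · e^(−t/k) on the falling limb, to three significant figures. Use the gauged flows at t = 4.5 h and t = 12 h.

On the falling limb, Q drops from 585 to 83 L/s between t = 4.5 h and t = 12 h (Δt = 7.5 h).
k = −Δt / ln(Q₂/Q₁) = −7.5 / ln(83/585) = 3.84 h.

k ≈ 3.84 h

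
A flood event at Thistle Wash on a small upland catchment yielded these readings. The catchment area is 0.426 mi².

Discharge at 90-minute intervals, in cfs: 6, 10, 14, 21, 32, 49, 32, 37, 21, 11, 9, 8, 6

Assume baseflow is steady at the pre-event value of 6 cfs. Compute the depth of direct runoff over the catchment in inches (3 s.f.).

Direct runoff: 0.0, 4.0, 8.0, 15.0, 26.0, 43.0, 26.0, 31.0, 15.0, 5.0, 3.0, 2.0, 0.0 cfs; ΣQ_DR = 178.0 cfs.
V = ΣQ_DR · Δt = 178.0 × 5400 s = 9.612 × 10^5 ft³.
Over A = 0.426 mi², depth = V / A = 0.971 in.

d ≈ 0.971 in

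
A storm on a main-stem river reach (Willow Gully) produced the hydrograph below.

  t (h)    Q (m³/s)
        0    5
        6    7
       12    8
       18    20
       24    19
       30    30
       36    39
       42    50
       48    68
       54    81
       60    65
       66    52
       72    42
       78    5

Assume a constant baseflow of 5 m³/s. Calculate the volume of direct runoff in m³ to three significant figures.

V ≈ 9.09 × 10^6 m³

Direct-runoff ordinates (Q − Q_b): 0.0, 2.0, 3.0, 15.0, 14.0, 25.0, 34.0, 45.0, 63.0, 76.0, 60.0, 47.0, 37.0, 0.0 m³/s.
ΣQ_DR = 421.0 m³/s.
With Δt = 6 h = 21600 s, V = ΣQ_DR · Δt = 421.0 × 21600 = 9.09 × 10^6 m³.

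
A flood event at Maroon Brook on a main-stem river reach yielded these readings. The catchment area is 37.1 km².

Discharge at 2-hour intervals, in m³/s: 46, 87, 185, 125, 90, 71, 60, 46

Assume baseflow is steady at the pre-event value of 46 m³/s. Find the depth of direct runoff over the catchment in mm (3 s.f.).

Direct runoff: 0.0, 41.0, 139.0, 79.0, 44.0, 25.0, 14.0, 0.0 m³/s; ΣQ_DR = 342.0 m³/s.
V = ΣQ_DR · Δt = 342.0 × 7200 s = 2.462 × 10^6 m³.
Over A = 37.1 km², depth = V / A = 66.4 mm.

d ≈ 66.4 mm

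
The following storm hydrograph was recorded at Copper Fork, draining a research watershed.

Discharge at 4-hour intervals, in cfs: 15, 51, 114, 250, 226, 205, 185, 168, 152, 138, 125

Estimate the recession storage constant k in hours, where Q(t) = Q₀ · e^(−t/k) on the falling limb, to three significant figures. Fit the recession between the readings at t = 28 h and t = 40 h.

k ≈ 40.6 h

On the falling limb, Q drops from 168 to 125 cfs between t = 28 h and t = 40 h (Δt = 12 h).
k = −Δt / ln(Q₂/Q₁) = −12 / ln(125/168) = 40.6 h.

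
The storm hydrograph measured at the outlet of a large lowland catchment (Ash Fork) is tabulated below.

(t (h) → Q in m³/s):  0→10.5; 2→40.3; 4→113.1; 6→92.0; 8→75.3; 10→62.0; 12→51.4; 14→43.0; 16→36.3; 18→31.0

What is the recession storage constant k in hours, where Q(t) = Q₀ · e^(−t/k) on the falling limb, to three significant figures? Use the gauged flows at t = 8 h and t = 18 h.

k ≈ 11.3 h

On the falling limb, Q drops from 75.3 to 31.0 m³/s between t = 8 h and t = 18 h (Δt = 10 h).
k = −Δt / ln(Q₂/Q₁) = −10 / ln(31.0/75.3) = 11.3 h.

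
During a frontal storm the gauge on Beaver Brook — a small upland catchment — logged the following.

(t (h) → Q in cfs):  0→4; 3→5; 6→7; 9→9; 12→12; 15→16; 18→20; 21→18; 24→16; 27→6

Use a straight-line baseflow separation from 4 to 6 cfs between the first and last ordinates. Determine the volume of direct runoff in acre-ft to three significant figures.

V ≈ 15.6 acre-ft

Direct-runoff ordinates (Q − Q_b): 0.00, 0.78, 2.56, 4.33, 7.11, 10.89, 14.67, 12.44, 10.22, 0.00 cfs.
ΣQ_DR = 63.00 cfs.
With Δt = 3 h = 10800 s, V = ΣQ_DR · Δt = 63.00 × 10800 = 6.80 × 10^5 ft³ = 15.6 acre-ft.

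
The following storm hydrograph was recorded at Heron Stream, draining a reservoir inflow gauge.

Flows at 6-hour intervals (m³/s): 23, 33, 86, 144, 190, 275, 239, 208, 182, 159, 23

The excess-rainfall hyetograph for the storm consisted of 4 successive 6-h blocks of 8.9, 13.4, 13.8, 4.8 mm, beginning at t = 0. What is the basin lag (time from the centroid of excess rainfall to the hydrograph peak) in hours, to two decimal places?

Centroid of excess rainfall: t_c = Σ P_i·t̄_i / ΣP_i = 11.1271 h (block centres at 3, 9, 15, 21 h).
Hydrograph peak occurs at t = 30 h, so basin lag t_L = 30 − 11.1271 = 18.87 h.

t_L ≈ 18.87 h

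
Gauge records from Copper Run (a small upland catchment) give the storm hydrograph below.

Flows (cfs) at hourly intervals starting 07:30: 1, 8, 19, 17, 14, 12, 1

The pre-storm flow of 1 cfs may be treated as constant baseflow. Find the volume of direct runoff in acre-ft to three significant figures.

Direct-runoff ordinates (Q − Q_b): 0.0, 7.0, 18.0, 16.0, 13.0, 11.0, 0.0 cfs.
ΣQ_DR = 65.00 cfs.
With Δt = 1 h = 3600 s, V = ΣQ_DR · Δt = 65.00 × 3600 = 2.34 × 10^5 ft³ = 5.37 acre-ft.

V ≈ 5.37 acre-ft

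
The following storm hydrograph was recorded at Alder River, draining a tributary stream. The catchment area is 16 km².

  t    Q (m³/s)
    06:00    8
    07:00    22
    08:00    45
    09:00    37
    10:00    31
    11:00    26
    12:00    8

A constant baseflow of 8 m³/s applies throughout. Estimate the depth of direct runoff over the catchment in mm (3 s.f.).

Direct runoff: 0.0, 14.0, 37.0, 29.0, 23.0, 18.0, 0.0 m³/s; ΣQ_DR = 121.0 m³/s.
V = ΣQ_DR · Δt = 121.0 × 3600 s = 4.356 × 10^5 m³.
Over A = 16 km², depth = V / A = 27.2 mm.

d ≈ 27.2 mm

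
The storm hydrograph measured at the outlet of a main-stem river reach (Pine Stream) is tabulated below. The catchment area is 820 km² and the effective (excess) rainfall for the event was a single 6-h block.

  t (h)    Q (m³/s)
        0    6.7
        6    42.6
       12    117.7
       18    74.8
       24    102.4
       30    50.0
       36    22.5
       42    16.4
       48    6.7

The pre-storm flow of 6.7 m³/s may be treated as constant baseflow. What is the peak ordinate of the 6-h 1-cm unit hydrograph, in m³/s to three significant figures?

U_p ≈ 111 m³/s

Direct runoff: 0.0, 35.9, 111.0, 68.1, 95.7, 43.3, 15.8, 9.7, 0.0 m³/s; ΣQ_DR = 379.5 m³/s, peak = 111.0 m³/s.
Runoff depth d = ΣQ_DR·Δt / A = 379.5 × 21600 / (820 km²) = 9.997 mm.
The 1-cm UH is the DRH scaled by (10 mm)/d, so U_p = 111.0 × 10/9.997 = 111 m³/s.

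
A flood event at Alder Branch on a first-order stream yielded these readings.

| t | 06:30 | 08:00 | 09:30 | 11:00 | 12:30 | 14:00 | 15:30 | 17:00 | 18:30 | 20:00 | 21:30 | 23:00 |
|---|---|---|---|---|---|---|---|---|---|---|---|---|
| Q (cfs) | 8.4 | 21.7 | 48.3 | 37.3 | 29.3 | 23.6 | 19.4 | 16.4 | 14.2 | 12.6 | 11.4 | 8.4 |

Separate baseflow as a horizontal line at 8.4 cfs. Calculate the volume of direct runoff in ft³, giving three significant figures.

Direct-runoff ordinates (Q − Q_b): 0.0, 13.3, 39.9, 28.9, 20.9, 15.2, 11.0, 8.0, 5.8, 4.2, 3.0, 0.0 cfs.
ΣQ_DR = 150.2 cfs.
With Δt = 1.5 h = 5400 s, V = ΣQ_DR · Δt = 150.2 × 5400 = 8.11 × 10^5 ft³.

V ≈ 8.11 × 10^5 ft³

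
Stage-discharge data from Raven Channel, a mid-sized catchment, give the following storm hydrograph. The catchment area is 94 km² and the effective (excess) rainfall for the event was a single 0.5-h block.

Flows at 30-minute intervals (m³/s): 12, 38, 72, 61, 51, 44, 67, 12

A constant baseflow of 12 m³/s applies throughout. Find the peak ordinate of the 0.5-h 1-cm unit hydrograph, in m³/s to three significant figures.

Direct runoff: 0.0, 26.0, 60.0, 49.0, 39.0, 32.0, 55.0, 0.0 m³/s; ΣQ_DR = 261.0 m³/s, peak = 60.0 m³/s.
Runoff depth d = ΣQ_DR·Δt / A = 261.0 × 1800 / (94 km²) = 4.998 mm.
The 1-cm UH is the DRH scaled by (10 mm)/d, so U_p = 60.0 × 10/4.998 = 120 m³/s.

U_p ≈ 120 m³/s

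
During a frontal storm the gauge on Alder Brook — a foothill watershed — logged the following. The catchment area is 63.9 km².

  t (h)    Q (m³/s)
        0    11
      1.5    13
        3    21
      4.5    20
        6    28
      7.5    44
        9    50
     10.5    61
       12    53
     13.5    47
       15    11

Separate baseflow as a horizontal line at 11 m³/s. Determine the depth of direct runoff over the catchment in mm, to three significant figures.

Direct runoff: 0.0, 2.0, 10.0, 9.0, 17.0, 33.0, 39.0, 50.0, 42.0, 36.0, 0.0 m³/s; ΣQ_DR = 238.0 m³/s.
V = ΣQ_DR · Δt = 238.0 × 5400 s = 1.285 × 10^6 m³.
Over A = 63.9 km², depth = V / A = 20.1 mm.

d ≈ 20.1 mm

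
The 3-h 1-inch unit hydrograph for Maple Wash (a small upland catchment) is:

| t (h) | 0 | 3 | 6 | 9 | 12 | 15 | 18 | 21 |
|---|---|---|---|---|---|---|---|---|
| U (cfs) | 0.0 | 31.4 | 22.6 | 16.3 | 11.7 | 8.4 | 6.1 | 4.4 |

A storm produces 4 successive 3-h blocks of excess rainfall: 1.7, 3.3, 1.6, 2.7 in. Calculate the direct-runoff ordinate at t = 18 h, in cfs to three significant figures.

By discrete convolution, Q_j = Σ (P_i / 1 in) · U_{j−i}.
At t = 18 h (j=6): Q = (1.7/1)·6.1 + (3.3/1)·8.4 + (1.6/1)·11.7 + (2.7/1)·16.3 = 101 cfs.

Q ≈ 101 cfs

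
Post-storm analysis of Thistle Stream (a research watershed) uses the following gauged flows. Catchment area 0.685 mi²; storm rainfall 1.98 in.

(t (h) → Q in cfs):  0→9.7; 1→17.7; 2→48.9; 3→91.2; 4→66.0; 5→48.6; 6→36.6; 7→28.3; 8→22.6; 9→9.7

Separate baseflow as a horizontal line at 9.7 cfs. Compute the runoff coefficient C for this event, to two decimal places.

ΣQ_DR = 282.3 cfs; V = ΣQ_DR·Δt = 1.016 × 10^6 ft³.
Runoff depth d = V / A = 0.6386 in.
C = d / P = 0.6386 / 1.98 = 0.32.

C ≈ 0.32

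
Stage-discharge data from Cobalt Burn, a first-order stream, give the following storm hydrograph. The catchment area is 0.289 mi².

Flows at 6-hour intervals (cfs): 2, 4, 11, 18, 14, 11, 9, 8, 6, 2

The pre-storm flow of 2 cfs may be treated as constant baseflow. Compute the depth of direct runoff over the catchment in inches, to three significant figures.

d ≈ 2.09 in

Direct runoff: 0.0, 2.0, 9.0, 16.0, 12.0, 9.0, 7.0, 6.0, 4.0, 0.0 cfs; ΣQ_DR = 65.00 cfs.
V = ΣQ_DR · Δt = 65.00 × 21600 s = 1.404 × 10^6 ft³.
Over A = 0.289 mi², depth = V / A = 2.09 in.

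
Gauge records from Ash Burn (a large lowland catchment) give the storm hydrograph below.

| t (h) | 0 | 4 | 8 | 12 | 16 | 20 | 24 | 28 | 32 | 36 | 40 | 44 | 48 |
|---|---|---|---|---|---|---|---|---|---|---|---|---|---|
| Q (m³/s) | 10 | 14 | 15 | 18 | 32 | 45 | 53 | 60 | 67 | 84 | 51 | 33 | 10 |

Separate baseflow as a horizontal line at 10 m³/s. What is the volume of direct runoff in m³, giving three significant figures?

Direct-runoff ordinates (Q − Q_b): 0.0, 4.0, 5.0, 8.0, 22.0, 35.0, 43.0, 50.0, 57.0, 74.0, 41.0, 23.0, 0.0 m³/s.
ΣQ_DR = 362.0 m³/s.
With Δt = 4 h = 14400 s, V = ΣQ_DR · Δt = 362.0 × 14400 = 5.21 × 10^6 m³.

V ≈ 5.21 × 10^6 m³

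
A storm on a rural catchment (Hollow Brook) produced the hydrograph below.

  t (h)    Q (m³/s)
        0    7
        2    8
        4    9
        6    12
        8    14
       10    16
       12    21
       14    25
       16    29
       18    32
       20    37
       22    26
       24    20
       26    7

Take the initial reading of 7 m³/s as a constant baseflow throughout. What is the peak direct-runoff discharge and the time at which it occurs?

Subtracting baseflow gives direct-runoff ordinates: 0.0, 1.0, 2.0, 5.0, 7.0, 9.0, 14.0, 18.0, 22.0, 25.0, 30.0, 19.0, 13.0, 0.0 m³/s.
The maximum is 30.0 m³/s, occurring at the reading for t = 20 h.

Q_p = 30.0 m³/s at t = 20 h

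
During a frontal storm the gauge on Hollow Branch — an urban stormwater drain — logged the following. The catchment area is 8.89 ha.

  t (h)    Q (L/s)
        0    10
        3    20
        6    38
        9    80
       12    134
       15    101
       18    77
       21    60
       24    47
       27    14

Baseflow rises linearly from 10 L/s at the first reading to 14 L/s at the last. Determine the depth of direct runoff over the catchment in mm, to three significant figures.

Direct runoff: 0.00, 9.56, 27.11, 68.67, 122.22, 88.78, 64.33, 46.89, 33.44, 0.00 L/s; ΣQ_DR = 461.0 L/s.
V = ΣQ_DR · Δt = 461.0 × 10800 s = 4.979 × 10^6 L.
Over A = 8.89 ha, depth = V / A = 56.0 mm.

d ≈ 56.0 mm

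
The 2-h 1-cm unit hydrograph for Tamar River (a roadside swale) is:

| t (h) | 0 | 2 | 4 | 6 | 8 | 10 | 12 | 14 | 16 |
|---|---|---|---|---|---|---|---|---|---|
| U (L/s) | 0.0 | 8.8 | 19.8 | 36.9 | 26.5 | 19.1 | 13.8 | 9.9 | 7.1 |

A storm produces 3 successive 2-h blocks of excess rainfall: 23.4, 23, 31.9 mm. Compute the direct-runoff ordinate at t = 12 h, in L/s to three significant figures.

Q ≈ 161 L/s

By discrete convolution, Q_j = Σ (P_i / 10 mm) · U_{j−i}.
At t = 12 h (j=6): Q = (23.4/10)·13.8 + (23/10)·19.1 + (31.9/10)·26.5 = 161 L/s.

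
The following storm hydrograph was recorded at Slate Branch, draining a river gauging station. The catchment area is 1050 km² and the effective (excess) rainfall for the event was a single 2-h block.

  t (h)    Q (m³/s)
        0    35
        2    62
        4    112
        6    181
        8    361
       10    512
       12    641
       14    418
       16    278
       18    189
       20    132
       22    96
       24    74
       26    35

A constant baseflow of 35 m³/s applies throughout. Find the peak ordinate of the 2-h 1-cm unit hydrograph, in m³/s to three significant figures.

U_p ≈ 335 m³/s

Direct runoff: 0.0, 27.0, 77.0, 146.0, 326.0, 477.0, 606.0, 383.0, 243.0, 154.0, 97.0, 61.0, 39.0, 0.0 m³/s; ΣQ_DR = 2636 m³/s, peak = 606.0 m³/s.
Runoff depth d = ΣQ_DR·Δt / A = 2636 × 7200 / (1050 km²) = 18.08 mm.
The 1-cm UH is the DRH scaled by (10 mm)/d, so U_p = 606.0 × 10/18.08 = 335 m³/s.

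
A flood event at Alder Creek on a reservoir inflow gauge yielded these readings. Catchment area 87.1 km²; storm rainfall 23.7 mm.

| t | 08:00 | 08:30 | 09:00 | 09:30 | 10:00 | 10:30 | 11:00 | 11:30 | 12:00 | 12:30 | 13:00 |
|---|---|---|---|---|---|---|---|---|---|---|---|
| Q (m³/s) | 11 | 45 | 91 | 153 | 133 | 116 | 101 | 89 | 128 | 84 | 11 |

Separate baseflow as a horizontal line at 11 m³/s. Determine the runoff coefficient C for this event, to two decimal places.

ΣQ_DR = 841.0 m³/s; V = ΣQ_DR·Δt = 1.514 × 10^6 m³.
Runoff depth d = V / A = 17.38 mm.
C = d / P = 17.38 / 23.7 = 0.73.

C ≈ 0.73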